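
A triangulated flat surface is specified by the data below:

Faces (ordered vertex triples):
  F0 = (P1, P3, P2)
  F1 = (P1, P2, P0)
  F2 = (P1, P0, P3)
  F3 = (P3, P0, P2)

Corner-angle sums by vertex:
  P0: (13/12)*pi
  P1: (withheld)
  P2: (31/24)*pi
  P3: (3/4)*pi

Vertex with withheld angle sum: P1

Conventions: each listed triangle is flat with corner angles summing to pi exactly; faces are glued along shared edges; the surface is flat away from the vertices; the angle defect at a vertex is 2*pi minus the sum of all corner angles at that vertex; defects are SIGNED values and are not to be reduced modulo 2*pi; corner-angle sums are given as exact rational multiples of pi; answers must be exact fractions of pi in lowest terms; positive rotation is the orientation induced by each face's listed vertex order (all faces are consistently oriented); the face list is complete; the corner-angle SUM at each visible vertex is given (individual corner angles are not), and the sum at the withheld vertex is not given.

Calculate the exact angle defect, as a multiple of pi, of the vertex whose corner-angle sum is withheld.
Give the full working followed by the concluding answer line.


V = 4, E = 6, F = 4; chi = V - E + F = 2
Gauss-Bonnet: total defect = 2*pi*chi = 4*pi; visible defects sum to (23/8)*pi

Answer: defect(P1) = (9/8)*pi


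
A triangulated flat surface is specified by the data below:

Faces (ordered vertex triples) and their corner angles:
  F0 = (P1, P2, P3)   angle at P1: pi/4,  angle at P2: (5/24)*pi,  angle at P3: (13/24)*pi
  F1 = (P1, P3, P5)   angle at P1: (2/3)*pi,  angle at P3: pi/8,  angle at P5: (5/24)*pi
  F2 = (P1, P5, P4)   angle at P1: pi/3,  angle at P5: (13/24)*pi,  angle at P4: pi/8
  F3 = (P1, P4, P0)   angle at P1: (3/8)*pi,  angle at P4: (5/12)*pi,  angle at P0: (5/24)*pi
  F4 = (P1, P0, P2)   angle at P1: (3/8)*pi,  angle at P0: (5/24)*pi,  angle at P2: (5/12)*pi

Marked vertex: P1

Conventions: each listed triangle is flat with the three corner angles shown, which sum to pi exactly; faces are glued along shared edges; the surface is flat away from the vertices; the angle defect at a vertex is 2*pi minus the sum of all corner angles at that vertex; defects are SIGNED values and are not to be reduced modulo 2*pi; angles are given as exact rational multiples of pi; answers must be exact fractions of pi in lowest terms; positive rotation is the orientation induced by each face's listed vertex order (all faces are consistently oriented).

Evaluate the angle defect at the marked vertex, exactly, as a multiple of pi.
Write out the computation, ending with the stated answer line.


Sum of corner angles at P1: 2*pi
defect = 2*pi - 2*pi

Answer: defect(P1) = 0


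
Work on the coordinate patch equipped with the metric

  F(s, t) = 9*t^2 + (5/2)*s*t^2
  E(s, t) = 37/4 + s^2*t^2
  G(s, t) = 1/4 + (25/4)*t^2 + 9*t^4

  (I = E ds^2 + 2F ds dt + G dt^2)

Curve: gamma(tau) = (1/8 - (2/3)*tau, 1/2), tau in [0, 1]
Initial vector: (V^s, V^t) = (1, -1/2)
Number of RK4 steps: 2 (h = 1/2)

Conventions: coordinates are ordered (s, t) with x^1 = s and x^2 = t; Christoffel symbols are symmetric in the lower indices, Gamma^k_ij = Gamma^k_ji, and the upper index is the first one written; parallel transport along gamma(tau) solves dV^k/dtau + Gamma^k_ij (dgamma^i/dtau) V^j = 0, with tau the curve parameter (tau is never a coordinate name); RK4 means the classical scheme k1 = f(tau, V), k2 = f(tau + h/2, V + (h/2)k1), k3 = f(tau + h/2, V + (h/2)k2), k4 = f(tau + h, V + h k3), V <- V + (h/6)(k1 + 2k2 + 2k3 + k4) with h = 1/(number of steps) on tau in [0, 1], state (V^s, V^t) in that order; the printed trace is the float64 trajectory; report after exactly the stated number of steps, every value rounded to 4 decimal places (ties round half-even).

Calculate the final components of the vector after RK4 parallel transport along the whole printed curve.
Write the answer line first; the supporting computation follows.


Answer: V^s = 0.9480, V^t = -0.2935

gamma'(tau) = (-2/3, 0); f(tau, V)^k = -Gamma^k_ij(gamma(tau)) gamma'^i(tau) V^j; h = 1/2; intermediate values shown to 6 dp
curve data and Christoffel symbols at the stage parameters:
  tau = 0.000000: gamma = (0.125000, 0.500000), gamma' = (-0.666667, 0.000000); Gamma_sss = -0.082298, Gamma_sst = 0.001121, Gamma_stt = 0.579997, Gamma_tss = 0.340542, Gamma_tst = -0.001098, Gamma_ttt = 1.694608
  tau = 0.250000: gamma = (-0.041667, 0.500000), gamma' = (-0.666667, 0.000000); Gamma_sss = -0.082989, Gamma_sst = 0.000121, Gamma_stt = 0.538883, Gamma_tss = 0.340503, Gamma_tst = -0.000113, Gamma_ttt = 1.758546
  tau = 0.500000: gamma = (-0.208333, 0.500000), gamma' = (-0.666667, 0.000000); Gamma_sss = -0.080142, Gamma_sst = 0.002945, Gamma_stt = 0.499637, Gamma_tss = 0.325551, Gamma_tst = -0.002629, Gamma_ttt = 1.817210
  tau = 0.750000: gamma = (-0.375000, 0.500000), gamma' = (-0.666667, 0.000000); Gamma_sss = -0.074527, Gamma_sst = 0.009283, Gamma_stt = 0.462184, Gamma_tss = 0.296802, Gamma_tst = -0.007878, Gamma_ttt = 1.870910
  tau = 1.000000: gamma = (-0.541667, 0.500000), gamma' = (-0.666667, 0.000000); Gamma_sss = -0.066842, Gamma_sst = 0.018844, Gamma_stt = 0.426451, Gamma_tss = 0.255185, Gamma_tst = -0.015166, Gamma_ttt = 1.919940
step 0: V^s = 1.0000, V^t = -0.5000
step 1: k1 = (-0.055239, 0.227394), k2 = (-0.054598, 0.223901), k3 = (-0.054607, 0.223937), k4 = (-0.052731, 0.211788); V <- V + (h/6)(k1 + 2k2 + 2k3 + k4): V^s = 0.9728, V^t = -0.3888
step 2: k1 = (-0.052738, 0.211812), k2 = (-0.049756, 0.191641), k3 = (-0.049824, 0.191815), k4 = (-0.045918, 0.164219); V <- V + (h/6)(k1 + 2k2 + 2k3 + k4): V^s = 0.9480, V^t = -0.2935


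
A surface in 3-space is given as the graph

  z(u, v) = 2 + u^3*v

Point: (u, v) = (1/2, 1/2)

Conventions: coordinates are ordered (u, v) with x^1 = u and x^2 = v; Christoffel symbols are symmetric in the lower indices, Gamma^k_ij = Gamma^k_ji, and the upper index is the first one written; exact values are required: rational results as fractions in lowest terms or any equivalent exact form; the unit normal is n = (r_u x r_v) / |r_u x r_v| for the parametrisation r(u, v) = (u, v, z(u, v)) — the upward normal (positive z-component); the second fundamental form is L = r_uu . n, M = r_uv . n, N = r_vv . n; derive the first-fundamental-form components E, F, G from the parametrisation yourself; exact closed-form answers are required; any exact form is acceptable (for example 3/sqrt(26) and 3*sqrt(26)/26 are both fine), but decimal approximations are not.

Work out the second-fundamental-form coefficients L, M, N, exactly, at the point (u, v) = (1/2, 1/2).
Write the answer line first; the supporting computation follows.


Answer: L = 6*sqrt(74)/37, M = 3*sqrt(74)/37, N = 0

z_u = 3/8, z_v = 1/8, z_uu = 3/2, z_uv = 3/4, z_vv = 0
E = 73/64, F = 3/64, G = 65/64; answer radicand W^2 = 37/32
unnormalised second-form numerators: l = 3/2, m = 3/4, n = 0; L = l/sqrt(37/32), and similarly M = m/sqrt(W^2), N = n/sqrt(W^2)


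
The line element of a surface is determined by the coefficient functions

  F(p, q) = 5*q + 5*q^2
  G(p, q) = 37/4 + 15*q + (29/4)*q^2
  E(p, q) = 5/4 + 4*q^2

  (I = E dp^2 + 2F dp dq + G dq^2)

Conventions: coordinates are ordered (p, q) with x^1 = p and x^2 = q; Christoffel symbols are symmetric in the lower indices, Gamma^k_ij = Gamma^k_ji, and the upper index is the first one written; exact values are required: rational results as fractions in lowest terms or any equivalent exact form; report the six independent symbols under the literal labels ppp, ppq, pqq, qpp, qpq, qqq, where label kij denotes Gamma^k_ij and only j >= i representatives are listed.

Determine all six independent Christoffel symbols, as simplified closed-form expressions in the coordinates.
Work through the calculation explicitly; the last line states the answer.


E = 5/4 + 4*q^2; F = 5*q + 5*q^2; G = 37/4 + 15*q + (29/4)*q^2
Gamma^k_ij = (1/2) g^{kl} (d_i g_jl + d_j g_il - d_l g_ij), with g^inv = (1/(EG-F^2)) [[G, -F], [-F, E]]
first partials: E_p = 0, E_q = 8*q, F_p = 0, F_q = 5 + 10*q, G_p = 0, G_q = 15 + (29/2)*q
D = EG - F^2 = 185/16 + (75/4)*q + (337/16)*q^2 + 10*q^3 + 4*q^4
expanded: Gamma^p_pp = (G E_p - 2F F_p + F E_q)/(2D), Gamma^p_pq = (G E_q - F G_p)/(2D), Gamma^p_qq = (2G F_q - G G_p - F G_q)/(2D), Gamma^q_pp = (2E F_p - E E_q - F E_p)/(2D), Gamma^q_pq = (E G_p - F E_q)/(2D), Gamma^q_qq = (E G_q - 2F F_q + F G_p)/(2D); substitute and cancel common factors

Answer: Gamma_ppp = (320*q^3 + 320*q^2)/(64*q^4 + 160*q^3 + 337*q^2 + 300*q + 185), Gamma_ppq = (464*q^3 + 960*q^2 + 592*q)/(64*q^4 + 160*q^3 + 337*q^2 + 300*q + 185), Gamma_pqq = (580*q^3 + 1800*q^2 + 2080*q + 740)/(64*q^4 + 160*q^3 + 337*q^2 + 300*q + 185), Gamma_qpp = (-256*q^3 - 80*q)/(64*q^4 + 160*q^3 + 337*q^2 + 300*q + 185), Gamma_qpq = (-320*q^3 - 320*q^2)/(64*q^4 + 160*q^3 + 337*q^2 + 300*q + 185), Gamma_qqq = (-336*q^3 - 720*q^2 - 255*q + 150)/(64*q^4 + 160*q^3 + 337*q^2 + 300*q + 185)


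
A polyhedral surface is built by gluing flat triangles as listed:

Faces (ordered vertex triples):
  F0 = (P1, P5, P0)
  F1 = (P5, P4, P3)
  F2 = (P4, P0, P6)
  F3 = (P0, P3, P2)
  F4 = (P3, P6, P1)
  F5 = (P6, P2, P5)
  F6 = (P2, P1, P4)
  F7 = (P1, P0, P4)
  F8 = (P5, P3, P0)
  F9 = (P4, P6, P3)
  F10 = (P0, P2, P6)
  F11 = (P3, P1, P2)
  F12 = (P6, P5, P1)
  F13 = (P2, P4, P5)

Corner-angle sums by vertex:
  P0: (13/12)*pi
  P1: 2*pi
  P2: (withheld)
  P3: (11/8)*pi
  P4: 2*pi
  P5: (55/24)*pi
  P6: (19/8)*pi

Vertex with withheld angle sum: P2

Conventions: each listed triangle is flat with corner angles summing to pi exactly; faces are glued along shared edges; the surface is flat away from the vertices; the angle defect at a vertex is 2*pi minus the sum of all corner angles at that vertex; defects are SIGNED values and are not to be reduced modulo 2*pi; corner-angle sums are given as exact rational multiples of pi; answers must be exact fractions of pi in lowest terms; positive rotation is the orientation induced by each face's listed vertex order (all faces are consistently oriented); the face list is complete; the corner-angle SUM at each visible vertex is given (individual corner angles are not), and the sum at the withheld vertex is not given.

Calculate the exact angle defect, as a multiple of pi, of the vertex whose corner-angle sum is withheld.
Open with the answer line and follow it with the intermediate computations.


Answer: defect(P2) = (-7/8)*pi

V = 7, E = 21, F = 14; chi = V - E + F = 0
Gauss-Bonnet: total defect = 2*pi*chi = 0; visible defects sum to (7/8)*pi


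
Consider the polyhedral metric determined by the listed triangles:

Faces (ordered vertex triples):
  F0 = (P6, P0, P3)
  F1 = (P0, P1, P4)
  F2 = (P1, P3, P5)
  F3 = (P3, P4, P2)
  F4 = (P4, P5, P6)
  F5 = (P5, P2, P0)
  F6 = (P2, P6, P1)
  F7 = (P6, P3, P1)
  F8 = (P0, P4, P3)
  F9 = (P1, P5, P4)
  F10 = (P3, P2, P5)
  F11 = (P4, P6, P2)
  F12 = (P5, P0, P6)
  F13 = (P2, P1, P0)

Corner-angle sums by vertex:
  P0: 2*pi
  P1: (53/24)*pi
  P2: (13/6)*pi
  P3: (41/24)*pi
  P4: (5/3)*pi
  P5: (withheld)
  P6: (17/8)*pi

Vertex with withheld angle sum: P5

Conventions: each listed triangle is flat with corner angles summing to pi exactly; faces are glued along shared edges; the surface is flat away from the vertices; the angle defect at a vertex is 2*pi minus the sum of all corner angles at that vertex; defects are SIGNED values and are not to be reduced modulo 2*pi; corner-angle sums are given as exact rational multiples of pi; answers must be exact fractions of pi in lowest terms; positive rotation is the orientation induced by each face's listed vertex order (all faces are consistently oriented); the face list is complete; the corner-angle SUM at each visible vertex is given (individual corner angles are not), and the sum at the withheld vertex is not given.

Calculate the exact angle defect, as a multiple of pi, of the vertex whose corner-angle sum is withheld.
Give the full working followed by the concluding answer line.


V = 7, E = 21, F = 14; chi = V - E + F = 0
Gauss-Bonnet: total defect = 2*pi*chi = 0; visible defects sum to pi/8

Answer: defect(P5) = -pi/8


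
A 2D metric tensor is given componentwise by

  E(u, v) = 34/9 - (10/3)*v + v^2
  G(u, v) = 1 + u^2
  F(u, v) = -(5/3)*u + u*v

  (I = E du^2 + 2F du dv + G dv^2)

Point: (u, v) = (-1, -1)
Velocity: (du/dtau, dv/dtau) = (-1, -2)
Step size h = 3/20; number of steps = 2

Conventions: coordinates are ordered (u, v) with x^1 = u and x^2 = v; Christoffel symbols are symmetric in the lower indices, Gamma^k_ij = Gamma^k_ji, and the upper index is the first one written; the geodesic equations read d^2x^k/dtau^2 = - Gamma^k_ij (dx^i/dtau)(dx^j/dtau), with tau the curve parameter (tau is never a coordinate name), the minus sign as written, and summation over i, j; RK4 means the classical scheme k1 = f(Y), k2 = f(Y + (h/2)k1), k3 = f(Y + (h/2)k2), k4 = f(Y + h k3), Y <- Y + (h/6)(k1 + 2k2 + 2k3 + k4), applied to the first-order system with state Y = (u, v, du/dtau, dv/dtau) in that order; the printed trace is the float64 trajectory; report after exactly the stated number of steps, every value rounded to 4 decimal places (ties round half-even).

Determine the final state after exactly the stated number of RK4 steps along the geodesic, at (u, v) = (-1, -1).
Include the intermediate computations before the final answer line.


f(Y) = (du/dtau, dv/dtau, -Gamma^u_ij Y'^i Y'^j, -Gamma^v_ij Y'^i Y'^j) with the Gammas evaluated at the stage position; h = 0.150000; intermediate values shown to 6 dp
step 0: u = -1.0000, v = -1.0000, du/dtau = -1.0000, dv/dtau = -2.0000
step 1:
  k1: at (u, v) = (-1.000000, -1.000000), (du/dtau, dv/dtau) = (-1.000000, -2.000000); Gamma_uuu = 0.000000, Gamma_uuv = -0.292683, Gamma_uvv = 0.000000, Gamma_vuu = 0.000000, Gamma_vuv = -0.109756, Gamma_vvv = 0.000000; k1 = (-1.000000, -2.000000, 1.170732, 0.439024)
  k2: at (u, v) = (-1.075000, -1.150000), (du/dtau, dv/dtau) = (-0.912195, -1.967073); Gamma_uuu = 0.000000, Gamma_uuv = -0.279175, Gamma_uvv = 0.000000, Gamma_vuu = 0.000000, Gamma_vuv = -0.106549, Gamma_vvv = 0.000000; k2 = (-0.912195, -1.967073, 1.001879, 0.382374)
  k3: at (u, v) = (-1.068415, -1.147530), (du/dtau, dv/dtau) = (-0.924859, -1.971322); Gamma_uuu = 0.000000, Gamma_uuv = -0.279707, Gamma_uvv = 0.000000, Gamma_vuu = 0.000000, Gamma_vuv = -0.106191, Gamma_vvv = 0.000000; k3 = (-0.924859, -1.971322, 1.019922, 0.387215)
  k4: at (u, v) = (-1.138729, -1.295698), (du/dtau, dv/dtau) = (-0.847012, -1.941918); Gamma_uuu = 0.000000, Gamma_uuv = -0.267547, Gamma_uvv = 0.000000, Gamma_vuu = 0.000000, Gamma_vuv = -0.102845, Gamma_vvv = 0.000000; k4 = (-0.847012, -1.941918, 0.880138, 0.338324)
  Y <- Y + (h/6)(k1 + 2k2 + 2k3 + k4): u = -1.1380, v = -1.2955, du/dtau = -0.8476, dv/dtau = -1.9421
step 2:
  k1: at (u, v) = (-1.138028, -1.295468), (du/dtau, dv/dtau) = (-0.847638, -1.942087); Gamma_uuu = 0.000000, Gamma_uuv = -0.267598, Gamma_uvv = 0.000000, Gamma_vuu = 0.000000, Gamma_vuv = -0.102809, Gamma_vvv = 0.000000; k1 = (-0.847638, -1.942087, 0.881032, 0.338485)
  k2: at (u, v) = (-1.201601, -1.441124), (du/dtau, dv/dtau) = (-0.781561, -1.916700); Gamma_uuu = 0.000000, Gamma_uuv = -0.256795, Gamma_uvv = 0.000000, Gamma_vuu = 0.000000, Gamma_vuv = -0.099288, Gamma_vvv = 0.000000; k2 = (-0.781561, -1.916700, 0.769368, 0.297470)
  k3: at (u, v) = (-1.196645, -1.439220), (du/dtau, dv/dtau) = (-0.789936, -1.919777); Gamma_uuu = 0.000000, Gamma_uuv = -0.257142, Gamma_uvv = 0.000000, Gamma_vuu = 0.000000, Gamma_vuv = -0.099072, Gamma_vvv = 0.000000; k3 = (-0.789936, -1.919777, 0.779911, 0.300487)
  k4: at (u, v) = (-1.256518, -1.583434), (du/dtau, dv/dtau) = (-0.730651, -1.897014); Gamma_uuu = 0.000000, Gamma_uuv = -0.247307, Gamma_uvv = 0.000000, Gamma_vuu = 0.000000, Gamma_vuv = -0.095611, Gamma_vvv = 0.000000; k4 = (-0.730651, -1.897014, 0.685561, 0.265044)
  Y <- Y + (h/6)(k1 + 2k2 + 2k3 + k4): u = -1.2561, v = -1.5833, du/dtau = -0.7310, dv/dtau = -1.8971

Answer: u = -1.2561, v = -1.5833, du/dtau = -0.7310, dv/dtau = -1.8971


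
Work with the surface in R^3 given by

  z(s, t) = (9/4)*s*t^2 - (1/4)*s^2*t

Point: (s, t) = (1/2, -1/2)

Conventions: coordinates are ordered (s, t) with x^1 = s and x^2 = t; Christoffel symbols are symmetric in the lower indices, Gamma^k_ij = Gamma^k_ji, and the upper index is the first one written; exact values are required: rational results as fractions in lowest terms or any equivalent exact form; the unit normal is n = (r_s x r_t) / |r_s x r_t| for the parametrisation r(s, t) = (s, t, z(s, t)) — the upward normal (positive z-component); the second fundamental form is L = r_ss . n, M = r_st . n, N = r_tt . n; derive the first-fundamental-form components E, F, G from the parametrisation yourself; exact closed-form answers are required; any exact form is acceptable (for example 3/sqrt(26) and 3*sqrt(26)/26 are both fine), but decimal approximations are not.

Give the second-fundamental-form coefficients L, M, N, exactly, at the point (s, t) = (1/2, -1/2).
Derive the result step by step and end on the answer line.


z_s = 11/16, z_t = -19/16, z_ss = 1/4, z_st = -5/2, z_tt = 9/4
E = 377/256, F = -209/256, G = 617/256; answer radicand W^2 = 369/128
unnormalised second-form numerators: l = 1/4, m = -5/2, n = 9/4; L = l/sqrt(369/128), and similarly M = m/sqrt(W^2), N = n/sqrt(W^2)

Answer: L = 2*sqrt(82)/123, M = -20*sqrt(82)/123, N = 6*sqrt(82)/41


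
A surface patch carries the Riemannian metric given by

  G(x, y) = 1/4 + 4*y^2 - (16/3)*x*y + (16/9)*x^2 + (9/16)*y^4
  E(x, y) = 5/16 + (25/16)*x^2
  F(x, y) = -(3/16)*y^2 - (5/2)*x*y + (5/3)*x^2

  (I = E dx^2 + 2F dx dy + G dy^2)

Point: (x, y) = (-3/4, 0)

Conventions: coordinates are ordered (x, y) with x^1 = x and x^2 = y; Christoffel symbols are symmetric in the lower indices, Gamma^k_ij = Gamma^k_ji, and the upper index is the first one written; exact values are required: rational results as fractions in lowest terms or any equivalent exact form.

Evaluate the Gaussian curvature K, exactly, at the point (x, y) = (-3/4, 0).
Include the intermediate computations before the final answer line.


E = 305/256, F = 15/16, G = 5/4, EG - F^2 = 625/1024 at the point
E_x = -75/32, E_y = 0, F_x = -5/2, F_y = 15/8, G_x = -8/3, G_y = 4
E_yy = 0, F_xy = -5/2, G_xx = 32/9
Apply the Brioschi formula K = (det M1 - det M2)/(EG - F^2)^2 over the derivative matrices of E, F, G.
M1 = [[-E_yy/2 + F_xy - G_xx/2, E_x/2, F_x - E_y/2], [F_y - G_x/2, E, F], [G_y/2, F, G]] = [[-77/18, -75/64, -5/2], [77/24, 305/256, 15/16], [2, 15/16, 5/4]]; det M1 = -1925/1152
M2 = [[0, E_y/2, G_x/2], [E_y/2, E, F], [G_x/2, F, G]] = [[0, 0, -4/3], [0, 305/256, 15/16], [-4/3, 15/16, 5/4]]; det M2 = -305/144
det M1 - det M2 = 515/1152; K = 515/1152 / (625/1024)^2 = 843776/703125

Answer: K = 843776/703125


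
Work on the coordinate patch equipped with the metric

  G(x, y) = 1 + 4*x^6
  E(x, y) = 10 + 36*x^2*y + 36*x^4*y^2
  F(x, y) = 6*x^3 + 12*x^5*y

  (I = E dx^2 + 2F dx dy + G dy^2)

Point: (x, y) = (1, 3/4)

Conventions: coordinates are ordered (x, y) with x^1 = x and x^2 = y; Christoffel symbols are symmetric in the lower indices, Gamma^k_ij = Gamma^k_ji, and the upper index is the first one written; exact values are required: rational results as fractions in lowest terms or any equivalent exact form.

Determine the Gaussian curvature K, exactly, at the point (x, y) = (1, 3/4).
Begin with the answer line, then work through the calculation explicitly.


Answer: K = -576/60025

E = 229/4, F = 15, G = 5, EG - F^2 = 245/4 at the point
E_x = 135, E_y = 90, F_x = 63, F_y = 12, G_x = 24, G_y = 0
E_yy = 72, F_xy = 60, G_xx = 120
K follows from Brioschi's formula, (det M1 - det M2)/(EG - F^2)^2.
M1 = [[-E_yy/2 + F_xy - G_xx/2, E_x/2, F_x - E_y/2], [F_y - G_x/2, E, F], [G_y/2, F, G]] = [[-36, 135/2, 18], [0, 229/4, 15], [0, 15, 5]]; det M1 = -2205
M2 = [[0, E_y/2, G_x/2], [E_y/2, E, F], [G_x/2, F, G]] = [[0, 45, 12], [45, 229/4, 15], [12, 15, 5]]; det M2 = -2169
det M1 - det M2 = -36; K = -36 / (245/4)^2 = -576/60025


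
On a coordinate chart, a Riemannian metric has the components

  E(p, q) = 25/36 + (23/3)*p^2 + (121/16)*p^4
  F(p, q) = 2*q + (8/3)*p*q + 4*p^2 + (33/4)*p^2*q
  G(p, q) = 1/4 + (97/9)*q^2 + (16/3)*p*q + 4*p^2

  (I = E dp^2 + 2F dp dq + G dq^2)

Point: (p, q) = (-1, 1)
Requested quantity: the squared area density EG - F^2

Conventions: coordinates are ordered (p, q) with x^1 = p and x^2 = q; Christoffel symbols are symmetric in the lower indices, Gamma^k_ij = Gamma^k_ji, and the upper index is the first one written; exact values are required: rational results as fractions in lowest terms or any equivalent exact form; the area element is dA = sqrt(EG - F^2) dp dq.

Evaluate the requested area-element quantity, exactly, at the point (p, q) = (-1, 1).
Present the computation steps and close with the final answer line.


E = 2293/144, F = 139/12, G = 349/36; EG - F^2 = 104701/5184

Answer: EG - F^2 = 104701/5184


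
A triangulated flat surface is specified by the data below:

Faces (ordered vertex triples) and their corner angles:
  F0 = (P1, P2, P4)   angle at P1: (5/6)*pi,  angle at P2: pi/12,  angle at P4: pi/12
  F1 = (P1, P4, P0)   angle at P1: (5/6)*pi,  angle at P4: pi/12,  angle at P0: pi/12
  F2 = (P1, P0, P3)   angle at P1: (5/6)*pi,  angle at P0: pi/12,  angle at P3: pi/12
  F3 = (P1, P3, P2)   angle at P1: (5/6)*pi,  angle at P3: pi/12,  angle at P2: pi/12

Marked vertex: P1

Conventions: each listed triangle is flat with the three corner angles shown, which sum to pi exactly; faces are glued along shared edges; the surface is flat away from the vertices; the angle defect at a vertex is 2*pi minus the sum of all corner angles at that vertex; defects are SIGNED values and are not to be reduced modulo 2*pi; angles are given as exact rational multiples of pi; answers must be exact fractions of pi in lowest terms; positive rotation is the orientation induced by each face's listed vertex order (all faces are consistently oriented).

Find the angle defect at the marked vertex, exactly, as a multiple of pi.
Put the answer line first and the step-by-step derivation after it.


Answer: defect(P1) = (-4/3)*pi

Sum of corner angles at P1: (10/3)*pi
defect = 2*pi - (10/3)*pi


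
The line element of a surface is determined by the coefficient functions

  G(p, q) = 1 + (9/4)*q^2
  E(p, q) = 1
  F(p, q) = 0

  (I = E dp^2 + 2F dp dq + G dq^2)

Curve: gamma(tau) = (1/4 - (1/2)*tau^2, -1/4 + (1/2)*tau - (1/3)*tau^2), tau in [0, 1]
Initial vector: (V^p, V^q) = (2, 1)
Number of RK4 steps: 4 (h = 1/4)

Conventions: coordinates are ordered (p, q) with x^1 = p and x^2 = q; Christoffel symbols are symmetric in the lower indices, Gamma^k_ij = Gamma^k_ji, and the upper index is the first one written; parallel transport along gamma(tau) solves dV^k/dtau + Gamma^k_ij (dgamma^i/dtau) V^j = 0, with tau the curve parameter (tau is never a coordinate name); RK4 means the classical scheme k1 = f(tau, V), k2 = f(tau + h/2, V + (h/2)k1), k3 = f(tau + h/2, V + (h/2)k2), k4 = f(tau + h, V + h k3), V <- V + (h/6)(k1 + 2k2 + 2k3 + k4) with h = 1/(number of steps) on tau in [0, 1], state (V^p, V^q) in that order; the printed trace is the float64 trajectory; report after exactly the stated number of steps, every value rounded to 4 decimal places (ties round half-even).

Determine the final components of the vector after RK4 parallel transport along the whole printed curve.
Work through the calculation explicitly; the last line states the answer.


gamma'(tau) = (-tau, 1/2 - (2/3)*tau); f(tau, V)^k = -Gamma^k_ij(gamma(tau)) gamma'^i(tau) V^j; h = 1/4; intermediate values shown to 6 dp
curve data and Christoffel symbols at the stage parameters:
  tau = 0.000000: gamma = (0.250000, -0.250000), gamma' = (0.000000, 0.500000); Gamma_ppp = 0.000000, Gamma_ppq = 0.000000, Gamma_pqq = 0.000000, Gamma_qpp = 0.000000, Gamma_qpq = 0.000000, Gamma_qqq = -0.493151
  tau = 0.125000: gamma = (0.242188, -0.192708), gamma' = (-0.125000, 0.416667); Gamma_ppp = 0.000000, Gamma_ppq = 0.000000, Gamma_pqq = 0.000000, Gamma_qpp = 0.000000, Gamma_qpq = 0.000000, Gamma_qqq = -0.400158
  tau = 0.250000: gamma = (0.218750, -0.145833), gamma' = (-0.250000, 0.333333); Gamma_ppp = 0.000000, Gamma_ppq = 0.000000, Gamma_pqq = 0.000000, Gamma_qpp = 0.000000, Gamma_qpq = 0.000000, Gamma_qqq = -0.313141
  tau = 0.375000: gamma = (0.179688, -0.109375), gamma' = (-0.375000, 0.250000); Gamma_ppp = 0.000000, Gamma_ppq = 0.000000, Gamma_pqq = 0.000000, Gamma_qpp = 0.000000, Gamma_qpq = 0.000000, Gamma_qqq = -0.239643
  tau = 0.500000: gamma = (0.125000, -0.083333), gamma' = (-0.500000, 0.166667); Gamma_ppp = 0.000000, Gamma_ppq = 0.000000, Gamma_pqq = 0.000000, Gamma_qpp = 0.000000, Gamma_qpq = 0.000000, Gamma_qqq = -0.184615
  tau = 0.625000: gamma = (0.054688, -0.067708), gamma' = (-0.625000, 0.083333); Gamma_ppp = 0.000000, Gamma_ppq = 0.000000, Gamma_pqq = 0.000000, Gamma_qpp = 0.000000, Gamma_qpq = 0.000000, Gamma_qqq = -0.150788
  tau = 0.750000: gamma = (-0.031250, -0.062500), gamma' = (-0.750000, 0.000000); Gamma_ppp = 0.000000, Gamma_ppq = 0.000000, Gamma_pqq = 0.000000, Gamma_qpp = 0.000000, Gamma_qpq = 0.000000, Gamma_qqq = -0.139400
  tau = 0.875000: gamma = (-0.132812, -0.067708), gamma' = (-0.875000, -0.083333); Gamma_ppp = 0.000000, Gamma_ppq = 0.000000, Gamma_pqq = 0.000000, Gamma_qpp = 0.000000, Gamma_qpq = 0.000000, Gamma_qqq = -0.150788
  tau = 1.000000: gamma = (-0.250000, -0.083333), gamma' = (-1.000000, -0.166667); Gamma_ppp = 0.000000, Gamma_ppq = 0.000000, Gamma_pqq = 0.000000, Gamma_qpp = 0.000000, Gamma_qpq = 0.000000, Gamma_qqq = -0.184615
step 0: V^p = 2.0000, V^q = 1.0000
step 1: k1 = (0.000000, 0.246575), k2 = (0.000000, 0.171871), k3 = (0.000000, 0.170314), k4 = (0.000000, 0.108825); V <- V + (h/6)(k1 + 2k2 + 2k3 + k4): V^p = 2.0000, V^q = 1.0433
step 2: k1 = (0.000000, 0.108902), k2 = (0.000000, 0.063322), k3 = (0.000000, 0.062981), k4 = (0.000000, 0.032587); V <- V + (h/6)(k1 + 2k2 + 2k3 + k4): V^p = 2.0000, V^q = 1.0597
step 3: k1 = (0.000000, 0.032608), k2 = (0.000000, 0.013368), k3 = (0.000000, 0.013337), k4 = (0.000000, 0.000000); V <- V + (h/6)(k1 + 2k2 + 2k3 + k4): V^p = 2.0000, V^q = 1.0633
step 4: k1 = (0.000000, 0.000000), k2 = (0.000000, -0.013361), k3 = (0.000000, -0.013340), k4 = (0.000000, -0.032615); V <- V + (h/6)(k1 + 2k2 + 2k3 + k4): V^p = 2.0000, V^q = 1.0597

Answer: V^p = 2.0000, V^q = 1.0597


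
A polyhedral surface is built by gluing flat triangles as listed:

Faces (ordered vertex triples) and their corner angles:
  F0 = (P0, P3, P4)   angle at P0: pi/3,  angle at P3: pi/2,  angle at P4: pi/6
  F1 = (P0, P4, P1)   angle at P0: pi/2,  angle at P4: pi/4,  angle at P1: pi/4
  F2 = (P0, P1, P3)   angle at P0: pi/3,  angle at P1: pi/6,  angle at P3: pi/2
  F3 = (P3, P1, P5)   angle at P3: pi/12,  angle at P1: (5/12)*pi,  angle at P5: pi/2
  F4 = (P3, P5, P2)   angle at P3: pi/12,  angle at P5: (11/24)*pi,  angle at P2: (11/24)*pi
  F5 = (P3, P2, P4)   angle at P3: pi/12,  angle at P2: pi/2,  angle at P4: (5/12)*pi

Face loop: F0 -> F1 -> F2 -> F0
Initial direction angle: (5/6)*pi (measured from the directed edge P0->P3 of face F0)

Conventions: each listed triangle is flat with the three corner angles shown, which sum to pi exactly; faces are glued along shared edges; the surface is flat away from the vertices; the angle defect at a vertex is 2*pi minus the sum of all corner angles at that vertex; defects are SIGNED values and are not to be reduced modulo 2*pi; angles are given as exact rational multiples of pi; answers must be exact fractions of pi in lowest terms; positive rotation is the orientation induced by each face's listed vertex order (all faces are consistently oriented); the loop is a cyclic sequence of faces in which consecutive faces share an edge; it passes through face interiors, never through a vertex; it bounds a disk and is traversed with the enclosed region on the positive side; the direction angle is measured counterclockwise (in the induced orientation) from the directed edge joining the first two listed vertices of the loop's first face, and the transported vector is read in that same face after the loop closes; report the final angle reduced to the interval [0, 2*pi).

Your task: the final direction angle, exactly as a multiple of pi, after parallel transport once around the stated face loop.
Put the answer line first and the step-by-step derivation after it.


Answer: final direction angle = (5/3)*pi

enclosed vertex P0: corner angles sum to (7/6)*pi, defect = 2*pi - (7/6)*pi = (5/6)*pi
the final direction is the initial angle plus the enclosed defects, taken mod 2*pi in the induced orientation
final angle = (5/6)*pi + (5/6)*pi = (5/3)*pi (mod 2*pi)


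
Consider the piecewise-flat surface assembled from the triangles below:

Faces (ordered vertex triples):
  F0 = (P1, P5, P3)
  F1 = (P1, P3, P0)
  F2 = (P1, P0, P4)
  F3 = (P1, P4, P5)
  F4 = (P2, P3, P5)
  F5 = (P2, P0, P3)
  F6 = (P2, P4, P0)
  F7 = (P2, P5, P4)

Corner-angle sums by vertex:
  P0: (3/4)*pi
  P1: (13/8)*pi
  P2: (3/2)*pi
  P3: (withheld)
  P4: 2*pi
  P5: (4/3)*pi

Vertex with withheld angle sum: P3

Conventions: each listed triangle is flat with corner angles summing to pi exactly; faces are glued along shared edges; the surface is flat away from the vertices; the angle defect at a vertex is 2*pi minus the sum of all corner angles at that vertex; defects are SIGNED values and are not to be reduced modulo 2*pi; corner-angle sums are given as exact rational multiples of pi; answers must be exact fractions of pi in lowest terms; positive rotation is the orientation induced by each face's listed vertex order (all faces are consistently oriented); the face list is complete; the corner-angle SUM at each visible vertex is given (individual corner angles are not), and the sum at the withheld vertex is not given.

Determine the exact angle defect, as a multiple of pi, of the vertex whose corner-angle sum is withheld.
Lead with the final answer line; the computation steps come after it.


Answer: defect(P3) = (29/24)*pi

V = 6, E = 12, F = 8; chi = V - E + F = 2
Gauss-Bonnet: total defect = 2*pi*chi = 4*pi; visible defects sum to (67/24)*pi


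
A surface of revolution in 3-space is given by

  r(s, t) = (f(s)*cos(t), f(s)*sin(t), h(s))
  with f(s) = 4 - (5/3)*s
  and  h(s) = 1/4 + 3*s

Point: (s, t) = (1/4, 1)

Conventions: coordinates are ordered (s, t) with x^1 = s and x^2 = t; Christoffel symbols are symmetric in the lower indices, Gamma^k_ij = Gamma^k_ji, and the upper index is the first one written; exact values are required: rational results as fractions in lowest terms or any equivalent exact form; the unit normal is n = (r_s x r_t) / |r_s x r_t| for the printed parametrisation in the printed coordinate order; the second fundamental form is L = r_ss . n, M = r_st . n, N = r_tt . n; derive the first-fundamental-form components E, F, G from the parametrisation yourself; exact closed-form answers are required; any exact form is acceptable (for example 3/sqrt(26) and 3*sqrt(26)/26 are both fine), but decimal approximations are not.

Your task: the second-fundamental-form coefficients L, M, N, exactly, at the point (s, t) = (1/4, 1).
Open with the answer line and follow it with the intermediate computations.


Answer: L = 0, M = 0, N = 129*sqrt(106)/424

f = 43/12, f' = -5/3, f'' = 0, h' = 3, h'' = 0
E = 106/9, F = 0, G = 1849/144; answer radicand W^2 = 106/9
unnormalised second-form numerators: l = 0, m = 0, n = 43/4; L = l/sqrt(106/9), and similarly M = m/sqrt(W^2), N = n/sqrt(W^2)


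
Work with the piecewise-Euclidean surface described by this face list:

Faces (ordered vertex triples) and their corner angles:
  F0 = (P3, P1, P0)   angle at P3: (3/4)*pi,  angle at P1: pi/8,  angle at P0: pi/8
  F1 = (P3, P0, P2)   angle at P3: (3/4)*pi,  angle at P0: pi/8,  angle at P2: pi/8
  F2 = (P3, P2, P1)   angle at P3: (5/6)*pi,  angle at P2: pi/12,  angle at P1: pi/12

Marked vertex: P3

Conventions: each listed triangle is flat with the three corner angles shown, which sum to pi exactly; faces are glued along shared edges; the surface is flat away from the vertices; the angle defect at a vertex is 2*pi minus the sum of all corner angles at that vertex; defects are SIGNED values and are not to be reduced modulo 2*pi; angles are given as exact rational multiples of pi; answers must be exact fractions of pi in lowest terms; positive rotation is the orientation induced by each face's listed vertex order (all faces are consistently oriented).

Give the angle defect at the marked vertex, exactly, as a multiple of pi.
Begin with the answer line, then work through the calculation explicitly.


Answer: defect(P3) = -pi/3

Sum of corner angles at P3: (7/3)*pi
defect = 2*pi - (7/3)*pi


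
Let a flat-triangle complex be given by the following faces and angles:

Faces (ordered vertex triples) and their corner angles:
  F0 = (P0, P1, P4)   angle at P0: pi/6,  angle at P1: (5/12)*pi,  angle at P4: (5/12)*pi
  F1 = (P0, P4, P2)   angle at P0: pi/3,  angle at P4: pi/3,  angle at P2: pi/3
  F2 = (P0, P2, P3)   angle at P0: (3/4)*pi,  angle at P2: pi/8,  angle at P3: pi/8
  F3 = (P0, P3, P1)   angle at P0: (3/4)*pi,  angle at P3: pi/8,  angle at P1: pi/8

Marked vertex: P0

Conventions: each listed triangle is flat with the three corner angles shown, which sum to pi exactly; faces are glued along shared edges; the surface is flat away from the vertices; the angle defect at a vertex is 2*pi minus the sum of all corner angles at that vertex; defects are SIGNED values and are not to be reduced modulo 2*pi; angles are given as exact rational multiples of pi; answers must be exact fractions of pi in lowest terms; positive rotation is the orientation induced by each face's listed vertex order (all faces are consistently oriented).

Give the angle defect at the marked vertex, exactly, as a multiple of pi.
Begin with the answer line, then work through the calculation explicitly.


Answer: defect(P0) = 0

Sum of corner angles at P0: 2*pi
defect = 2*pi - 2*pi


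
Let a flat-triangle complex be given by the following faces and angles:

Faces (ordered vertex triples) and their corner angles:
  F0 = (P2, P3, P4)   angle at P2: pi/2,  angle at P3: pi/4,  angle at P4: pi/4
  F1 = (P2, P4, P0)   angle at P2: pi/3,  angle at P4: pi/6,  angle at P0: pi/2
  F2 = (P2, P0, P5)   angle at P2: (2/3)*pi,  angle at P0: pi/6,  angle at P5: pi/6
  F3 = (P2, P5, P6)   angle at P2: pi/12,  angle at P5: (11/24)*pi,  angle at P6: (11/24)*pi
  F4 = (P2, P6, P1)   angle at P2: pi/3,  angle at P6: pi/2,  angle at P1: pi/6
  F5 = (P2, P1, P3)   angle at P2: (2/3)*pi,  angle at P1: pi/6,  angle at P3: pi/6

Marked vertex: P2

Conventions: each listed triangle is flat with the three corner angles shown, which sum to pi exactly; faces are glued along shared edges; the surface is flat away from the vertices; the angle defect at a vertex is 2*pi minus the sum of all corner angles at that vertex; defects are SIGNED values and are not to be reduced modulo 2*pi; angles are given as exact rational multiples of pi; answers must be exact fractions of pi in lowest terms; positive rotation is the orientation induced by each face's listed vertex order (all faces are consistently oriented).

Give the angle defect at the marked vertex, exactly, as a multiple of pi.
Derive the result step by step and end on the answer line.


Sum of corner angles at P2: (31/12)*pi
defect = 2*pi - (31/12)*pi

Answer: defect(P2) = (-7/12)*pi


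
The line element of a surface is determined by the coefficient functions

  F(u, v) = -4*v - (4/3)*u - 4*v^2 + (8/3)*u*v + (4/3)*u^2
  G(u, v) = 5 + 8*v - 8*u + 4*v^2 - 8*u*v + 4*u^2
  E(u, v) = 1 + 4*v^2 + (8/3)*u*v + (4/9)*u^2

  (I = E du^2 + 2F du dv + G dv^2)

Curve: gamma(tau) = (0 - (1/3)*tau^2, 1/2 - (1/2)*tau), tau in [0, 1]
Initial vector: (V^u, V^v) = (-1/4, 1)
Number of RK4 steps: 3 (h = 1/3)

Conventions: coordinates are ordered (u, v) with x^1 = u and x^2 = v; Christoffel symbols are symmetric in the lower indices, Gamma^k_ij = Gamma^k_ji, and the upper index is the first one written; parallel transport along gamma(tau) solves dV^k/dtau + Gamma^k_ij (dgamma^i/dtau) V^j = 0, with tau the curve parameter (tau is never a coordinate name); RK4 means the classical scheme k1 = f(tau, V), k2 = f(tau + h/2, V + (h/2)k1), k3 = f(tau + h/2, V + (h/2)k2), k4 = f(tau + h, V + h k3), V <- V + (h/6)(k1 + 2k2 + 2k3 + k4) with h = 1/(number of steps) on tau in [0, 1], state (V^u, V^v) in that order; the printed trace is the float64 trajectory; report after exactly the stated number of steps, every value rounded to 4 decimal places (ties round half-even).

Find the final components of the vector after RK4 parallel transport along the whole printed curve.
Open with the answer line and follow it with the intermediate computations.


Answer: V^u = -0.2951, V^v = 1.2142

gamma'(tau) = (-(2/3)*tau, -1/2); f(tau, V)^k = -Gamma^k_ij(gamma(tau)) gamma'^i(tau) V^j; h = 1/3; intermediate values shown to 6 dp
curve data and Christoffel symbols at the stage parameters:
  tau = 0.000000: gamma = (0.000000, 0.500000), gamma' = (0.000000, -0.500000); Gamma_uuu = 0.060606, Gamma_uuv = 0.181818, Gamma_uvv = -0.181818, Gamma_vuu = -0.181818, Gamma_vuv = -0.545455, Gamma_vvv = 0.545455
  tau = 0.166667: gamma = (-0.009259, 0.416667), gamma' = (-0.111111, -0.500000); Gamma_uuu = 0.056171, Gamma_uuv = 0.168512, Gamma_uvv = -0.168512, Gamma_vuu = -0.193663, Gamma_vuv = -0.580988, Gamma_vvv = 0.580988
  tau = 0.333333: gamma = (-0.037037, 0.333333), gamma' = (-0.222222, -0.500000); Gamma_uuu = 0.047960, Gamma_uuv = 0.143879, Gamma_uvv = -0.143879, Gamma_vuu = -0.204752, Gamma_vuv = -0.614255, Gamma_vvv = 0.614255
  tau = 0.500000: gamma = (-0.083333, 0.250000), gamma' = (-0.333333, -0.500000); Gamma_uuu = 0.035661, Gamma_uuv = 0.106984, Gamma_uvv = -0.106984, Gamma_vuu = -0.213967, Gamma_vuv = -0.641902, Gamma_vvv = 0.641902
  tau = 0.666667: gamma = (-0.148148, 0.166667), gamma' = (-0.444444, -0.500000); Gamma_uuu = 0.019621, Gamma_uuv = 0.058863, Gamma_uvv = -0.058863, Gamma_vuu = -0.219961, Gamma_vuv = -0.659884, Gamma_vvv = 0.659884
  tau = 0.833333: gamma = (-0.231481, 0.083333), gamma' = (-0.555556, -0.500000); Gamma_uuu = 0.001040, Gamma_uuv = 0.003120, Gamma_uvv = -0.003120, Gamma_vuu = -0.221486, Gamma_vuv = -0.664459, Gamma_vvv = 0.664459
  tau = 1.000000: gamma = (-0.333333, 0.000000), gamma' = (-0.666667, -0.500000); Gamma_uuu = -0.018154, Gamma_uuv = -0.054463, Gamma_uvv = 0.054463, Gamma_vuu = -0.217852, Gamma_vuv = -0.653555, Gamma_vvv = 0.653555
step 0: V^u = -0.2500, V^v = 1.0000
step 1: k1 = (-0.113636, 0.340909), k2 = (-0.093594, 0.322689), k3 = (-0.093093, 0.320961), k4 = (-0.067455, 0.287980); V <- V + (h/6)(k1 + 2k2 + 2k3 + k4): V^u = -0.2808, V^v = 1.1065
step 2: k1 = (-0.067415, 0.287809), k2 = (-0.039677, 0.238064), k3 = (-0.039227, 0.235363), k4 = (-0.015087, 0.169132); V <- V + (h/6)(k1 + 2k2 + 2k3 + k4): V^u = -0.2942, V^v = 1.1844
step 3: k1 = (-0.015096, 0.169232), k2 = (-0.000424, 0.090303), k3 = (-0.000421, 0.089675), k4 = (0.000553, 0.006638); V <- V + (h/6)(k1 + 2k2 + 2k3 + k4): V^u = -0.2951, V^v = 1.2142


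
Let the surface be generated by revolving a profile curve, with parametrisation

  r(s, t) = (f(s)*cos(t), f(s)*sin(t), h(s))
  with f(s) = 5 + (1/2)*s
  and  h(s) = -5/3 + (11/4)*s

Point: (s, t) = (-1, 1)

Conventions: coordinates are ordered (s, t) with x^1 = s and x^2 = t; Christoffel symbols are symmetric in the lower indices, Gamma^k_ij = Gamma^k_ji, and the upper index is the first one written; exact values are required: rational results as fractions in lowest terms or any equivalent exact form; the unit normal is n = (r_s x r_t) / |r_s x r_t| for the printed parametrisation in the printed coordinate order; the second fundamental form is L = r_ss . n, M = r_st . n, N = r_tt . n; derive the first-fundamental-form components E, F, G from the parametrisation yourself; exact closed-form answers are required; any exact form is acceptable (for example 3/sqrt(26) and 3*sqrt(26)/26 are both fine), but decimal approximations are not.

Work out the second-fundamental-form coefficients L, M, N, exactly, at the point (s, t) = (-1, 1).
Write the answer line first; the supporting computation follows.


Answer: L = 0, M = 0, N = 99*sqrt(5)/50

f = 9/2, f' = 1/2, f'' = 0, h' = 11/4, h'' = 0
E = 125/16, F = 0, G = 81/4; answer radicand W^2 = 125/16
unnormalised second-form numerators: l = 0, m = 0, n = 99/8; L = l/sqrt(125/16), and similarly M = m/sqrt(W^2), N = n/sqrt(W^2)
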